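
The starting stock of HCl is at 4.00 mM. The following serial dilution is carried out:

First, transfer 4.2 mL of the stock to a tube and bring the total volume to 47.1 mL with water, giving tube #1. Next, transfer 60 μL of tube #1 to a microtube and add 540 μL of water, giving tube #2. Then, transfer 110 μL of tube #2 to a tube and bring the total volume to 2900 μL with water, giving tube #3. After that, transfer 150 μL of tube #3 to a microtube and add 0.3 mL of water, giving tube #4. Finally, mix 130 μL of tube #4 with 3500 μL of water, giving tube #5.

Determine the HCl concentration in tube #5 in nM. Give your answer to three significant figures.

16.2 nM

Step 1: 4.2 mL brought to 47.1 mL → factor 47.1/4.2 = 11.214
Step 2: 60 μL + 540 μL = 600 μL total → factor 600/60 = 10
Step 3: 110 μL brought to 2900 μL → factor 2900/110 = 26.364
Step 4: 150 μL + 0.3 mL = 450 μL total → factor 450/150 = 3
Step 5: 130 μL + 3500 μL = 3630 μL total → factor 3630/130 = 27.923
Overall dilution factor = 11.214 × 10 × 26.364 × 3 × 27.923 = 2.4766 × 10^5
Final = 4.00 mM / 2.4766 × 10^5 = 1.615 × 10^-5 mM = 16.2 nM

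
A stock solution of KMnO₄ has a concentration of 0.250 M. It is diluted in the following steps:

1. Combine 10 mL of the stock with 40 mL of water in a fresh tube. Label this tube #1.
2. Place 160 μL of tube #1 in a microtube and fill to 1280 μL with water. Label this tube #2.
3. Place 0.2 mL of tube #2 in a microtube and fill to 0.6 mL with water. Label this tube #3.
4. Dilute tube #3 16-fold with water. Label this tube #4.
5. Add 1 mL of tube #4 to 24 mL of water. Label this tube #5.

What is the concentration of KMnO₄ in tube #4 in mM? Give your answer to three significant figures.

0.130 mM

Step 1: 10 mL + 40 mL = 50 mL total → factor 50/10 = 5
Step 2: 160 μL brought to 1280 μL → factor 1280/160 = 8
Step 3: 0.2 mL brought to 0.6 mL → factor 0.6/0.2 = 3
Step 4: 16-fold → factor 16
Dilution factor through tube #4 = 5 × 8 × 3 × 16 = 1920
[tube #4] = 0.250 M / 1920 = 0.0001302 M = 0.130 mM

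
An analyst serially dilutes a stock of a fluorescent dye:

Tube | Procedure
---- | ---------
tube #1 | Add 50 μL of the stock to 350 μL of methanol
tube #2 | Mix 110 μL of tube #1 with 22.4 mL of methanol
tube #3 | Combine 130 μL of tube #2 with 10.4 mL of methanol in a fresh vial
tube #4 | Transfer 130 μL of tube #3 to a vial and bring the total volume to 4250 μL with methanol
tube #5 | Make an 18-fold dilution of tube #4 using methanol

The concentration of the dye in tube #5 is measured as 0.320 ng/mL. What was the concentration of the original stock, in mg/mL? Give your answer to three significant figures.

Step 1: 50 μL + 350 μL = 400 μL total → factor 400/50 = 8
Step 2: 110 μL + 22.4 mL = 22510 μL total → factor 22510/110 = 204.64
Step 3: 130 μL + 10.4 mL = 10530 μL total → factor 10530/130 = 81
Step 4: 130 μL brought to 4250 μL → factor 4250/130 = 32.692
Step 5: 18-fold → factor 18
Overall dilution factor = 8 × 204.64 × 81 × 32.692 × 18 = 7.8033 × 10^7
Stock = 0.320 ng/mL × 7.8033 × 10^7 = 2.497 × 10^7 ng/mL = 25.0 mg/mL

25.0 mg/mL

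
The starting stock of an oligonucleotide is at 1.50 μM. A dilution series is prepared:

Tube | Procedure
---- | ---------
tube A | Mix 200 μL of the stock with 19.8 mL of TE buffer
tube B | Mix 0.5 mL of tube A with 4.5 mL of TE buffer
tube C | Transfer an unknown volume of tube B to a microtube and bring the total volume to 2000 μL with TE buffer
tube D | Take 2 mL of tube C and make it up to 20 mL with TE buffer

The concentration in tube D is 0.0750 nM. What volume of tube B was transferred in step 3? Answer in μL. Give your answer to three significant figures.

Step 1: 200 μL + 19.8 mL = 20000 μL total → factor 20000/200 = 100
Step 2: 0.5 mL + 4.5 mL = 5 mL total → factor 5/0.5 = 10
Step 3: v brought to 2000 μL → factor = 2000 μL/v
Step 4: 2 mL brought to 20 mL → factor 20/2 = 10
Product of known-step factors = 10000
Overall factor = 1.50 μM / (0.0750 nM) = 20000
Step-3 factor = 20000 / 10000 = 2
v = 2000 μL / 2 = 1.00 × 10^3 μL

1.00 × 10^3 μL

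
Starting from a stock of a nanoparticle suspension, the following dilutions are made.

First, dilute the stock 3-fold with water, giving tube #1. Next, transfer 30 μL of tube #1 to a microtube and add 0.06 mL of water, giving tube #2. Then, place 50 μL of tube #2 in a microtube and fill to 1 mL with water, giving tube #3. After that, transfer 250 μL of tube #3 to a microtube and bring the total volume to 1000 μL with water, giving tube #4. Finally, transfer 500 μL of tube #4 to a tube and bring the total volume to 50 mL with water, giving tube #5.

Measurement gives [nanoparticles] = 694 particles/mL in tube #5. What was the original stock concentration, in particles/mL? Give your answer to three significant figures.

5.00 × 10^7 particles/mL

Step 1: 3-fold → factor 3
Step 2: 30 μL + 0.06 mL = 90 μL total → factor 90/30 = 3
Step 3: 50 μL brought to 1 mL → factor 1000/50 = 20
Step 4: 250 μL brought to 1000 μL → factor 1000/250 = 4
Step 5: 500 μL brought to 50 mL → factor 50000/500 = 100
Overall dilution factor = 3 × 3 × 20 × 4 × 100 = 72000
Stock = 694 particles/mL × 72000 = 5.00 × 10^7 particles/mL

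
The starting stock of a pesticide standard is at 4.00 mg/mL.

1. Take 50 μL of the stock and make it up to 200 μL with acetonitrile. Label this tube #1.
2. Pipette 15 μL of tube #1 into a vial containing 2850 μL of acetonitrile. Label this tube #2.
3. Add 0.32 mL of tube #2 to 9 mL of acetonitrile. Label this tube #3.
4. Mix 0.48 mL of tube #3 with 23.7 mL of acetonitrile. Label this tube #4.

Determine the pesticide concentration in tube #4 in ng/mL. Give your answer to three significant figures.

3.57 ng/mL

Step 1: 50 μL brought to 200 μL → factor 200/50 = 4
Step 2: 15 μL + 2850 μL = 2865 μL total → factor 2865/15 = 191
Step 3: 0.32 mL + 9 mL = 9.32 mL total → factor 9.32/0.32 = 29.125
Step 4: 0.48 mL + 23.7 mL = 24.18 mL total → factor 24.18/0.48 = 50.375
Overall dilution factor = 4 × 191 × 29.125 × 50.375 = 1.1209 × 10^6
Final = 4.00 mg/mL / 1.1209 × 10^6 = 3.568 × 10^-6 mg/mL = 3.57 ng/mL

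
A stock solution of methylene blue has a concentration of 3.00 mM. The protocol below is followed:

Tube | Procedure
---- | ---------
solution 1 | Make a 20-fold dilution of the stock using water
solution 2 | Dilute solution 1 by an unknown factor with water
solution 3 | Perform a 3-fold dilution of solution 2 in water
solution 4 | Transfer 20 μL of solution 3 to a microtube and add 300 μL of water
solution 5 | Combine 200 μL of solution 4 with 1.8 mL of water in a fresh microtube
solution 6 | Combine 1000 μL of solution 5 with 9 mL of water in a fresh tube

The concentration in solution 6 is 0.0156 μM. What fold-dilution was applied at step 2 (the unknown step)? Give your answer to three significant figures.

2.00-fold

Step 1: 20-fold → factor 20
Step 2: unknown factor x
Step 3: 3-fold → factor 3
Step 4: 20 μL + 300 μL = 320 μL total → factor 320/20 = 16
Step 5: 200 μL + 1.8 mL = 2000 μL total → factor 2000/200 = 10
Step 6: 1000 μL + 9 mL = 10000 μL total → factor 10000/1000 = 10
Product of known-step factors = 96000
Overall factor = 3.00 mM / (0.0156 μM) = 1.9231 × 10^5
x = 1.9231 × 10^5 / 96000 = 2.00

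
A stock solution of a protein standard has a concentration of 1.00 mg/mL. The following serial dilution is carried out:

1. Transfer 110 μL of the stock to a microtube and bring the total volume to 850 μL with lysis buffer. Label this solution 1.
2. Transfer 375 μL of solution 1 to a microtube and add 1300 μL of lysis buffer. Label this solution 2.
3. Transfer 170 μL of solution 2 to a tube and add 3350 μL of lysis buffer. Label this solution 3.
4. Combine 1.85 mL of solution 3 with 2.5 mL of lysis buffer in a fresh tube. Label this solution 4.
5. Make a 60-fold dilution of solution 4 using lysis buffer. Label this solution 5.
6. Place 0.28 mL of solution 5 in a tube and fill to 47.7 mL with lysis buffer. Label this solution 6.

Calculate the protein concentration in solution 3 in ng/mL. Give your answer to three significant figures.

Step 1: 110 μL brought to 850 μL → factor 850/110 = 7.7273
Step 2: 375 μL + 1300 μL = 1675 μL total → factor 1675/375 = 4.4667
Step 3: 170 μL + 3350 μL = 3520 μL total → factor 3520/170 = 20.706
Dilution factor through solution 3 = 7.7273 × 4.4667 × 20.706 = 714.67
[solution 3] = 1.00 mg/mL / 714.67 = 0.001399 mg/mL = 1.40 × 10^3 ng/mL

1.40 × 10^3 ng/mL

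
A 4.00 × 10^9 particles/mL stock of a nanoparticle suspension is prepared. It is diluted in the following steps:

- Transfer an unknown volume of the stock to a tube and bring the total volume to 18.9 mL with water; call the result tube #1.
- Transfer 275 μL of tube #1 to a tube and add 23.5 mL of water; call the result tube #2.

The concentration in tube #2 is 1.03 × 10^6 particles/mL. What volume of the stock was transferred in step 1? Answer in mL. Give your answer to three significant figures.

Step 1: v brought to 18.9 mL → factor = 18.9 mL/v
Step 2: 275 μL + 23.5 mL = 23775 μL total → factor 23775/275 = 86.455
Product of known-step factors = 86.455
Overall factor = 4.00 × 10^9 particles/mL / (1.03 × 10^6 particles/mL) = 3883.5
Step-1 factor = 3883.5 / 86.455 = 44.92
v = 18.9 mL / 44.92 = 0.421 mL

0.421 mL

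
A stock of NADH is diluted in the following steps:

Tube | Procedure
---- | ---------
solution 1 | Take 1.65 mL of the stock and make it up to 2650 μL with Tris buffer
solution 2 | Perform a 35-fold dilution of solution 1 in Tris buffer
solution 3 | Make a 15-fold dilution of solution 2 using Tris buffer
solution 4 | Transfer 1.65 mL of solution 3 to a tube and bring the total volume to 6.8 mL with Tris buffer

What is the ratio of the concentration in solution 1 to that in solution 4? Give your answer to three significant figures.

2.16 × 10^3

Step 1: 1.65 mL brought to 2650 μL → factor 2.65/1.65 = 1.6061
Step 2: 35-fold → factor 35
Step 3: 15-fold → factor 15
Step 4: 1.65 mL brought to 6.8 mL → factor 6.8/1.65 = 4.1212
Dilution factor to solution 1 = 1.6061; to solution 4 = 3474.9
[solution 1]/[solution 4] = (factor to solution 4)/(factor to solution 1) = 3474.9/1.6061 = 2.16 × 10^3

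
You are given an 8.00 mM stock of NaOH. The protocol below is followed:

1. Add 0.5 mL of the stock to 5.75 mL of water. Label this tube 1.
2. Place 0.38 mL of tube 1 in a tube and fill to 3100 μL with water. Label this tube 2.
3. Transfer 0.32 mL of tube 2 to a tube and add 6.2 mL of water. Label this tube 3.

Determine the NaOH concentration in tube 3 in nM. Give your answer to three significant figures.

3.85 × 10^3 nM

Step 1: 0.5 mL + 5.75 mL = 6.25 mL total → factor 6.25/0.5 = 12.5
Step 2: 0.38 mL brought to 3100 μL → factor 3.1/0.38 = 8.1579
Step 3: 0.32 mL + 6.2 mL = 6.52 mL total → factor 6.52/0.32 = 20.375
Overall dilution factor = 12.5 × 8.1579 × 20.375 = 2077.7
Final = 8.00 mM / 2077.7 = 0.003850 mM = 3.85 × 10^3 nM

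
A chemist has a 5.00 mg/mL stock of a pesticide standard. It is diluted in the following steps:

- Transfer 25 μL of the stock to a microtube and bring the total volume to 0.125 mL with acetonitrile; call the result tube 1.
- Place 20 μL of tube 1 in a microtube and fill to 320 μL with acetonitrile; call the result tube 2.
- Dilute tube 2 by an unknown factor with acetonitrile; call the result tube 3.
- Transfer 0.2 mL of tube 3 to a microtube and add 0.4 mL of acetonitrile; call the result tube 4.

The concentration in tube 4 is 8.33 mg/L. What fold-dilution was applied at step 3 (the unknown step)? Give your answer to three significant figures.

2.50-fold

Step 1: 25 μL brought to 0.125 mL → factor 125/25 = 5
Step 2: 20 μL brought to 320 μL → factor 320/20 = 16
Step 3: unknown factor x
Step 4: 0.2 mL + 0.4 mL = 0.6 mL total → factor 0.6/0.2 = 3
Product of known-step factors = 240
Overall factor = 5.00 mg/mL / (8.33 mg/L) = 600.24
x = 600.24 / 240 = 2.50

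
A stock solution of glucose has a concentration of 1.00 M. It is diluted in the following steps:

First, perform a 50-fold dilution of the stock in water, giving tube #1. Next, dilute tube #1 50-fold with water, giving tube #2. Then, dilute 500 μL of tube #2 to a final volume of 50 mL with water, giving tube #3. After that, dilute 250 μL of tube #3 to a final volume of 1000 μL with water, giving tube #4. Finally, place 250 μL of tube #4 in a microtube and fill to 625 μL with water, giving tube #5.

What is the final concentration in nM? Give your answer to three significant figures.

400 nM

Step 1: 50-fold → factor 50
Step 2: 50-fold → factor 50
Step 3: 500 μL brought to 50 mL → factor 50000/500 = 100
Step 4: 250 μL brought to 1000 μL → factor 1000/250 = 4
Step 5: 250 μL brought to 625 μL → factor 625/250 = 2.5
Overall dilution factor = 50 × 50 × 100 × 4 × 2.5 = 2.5 × 10^6
Final = 1.00 M / 2.5 × 10^6 = 4.000 × 10^-7 M = 400 nM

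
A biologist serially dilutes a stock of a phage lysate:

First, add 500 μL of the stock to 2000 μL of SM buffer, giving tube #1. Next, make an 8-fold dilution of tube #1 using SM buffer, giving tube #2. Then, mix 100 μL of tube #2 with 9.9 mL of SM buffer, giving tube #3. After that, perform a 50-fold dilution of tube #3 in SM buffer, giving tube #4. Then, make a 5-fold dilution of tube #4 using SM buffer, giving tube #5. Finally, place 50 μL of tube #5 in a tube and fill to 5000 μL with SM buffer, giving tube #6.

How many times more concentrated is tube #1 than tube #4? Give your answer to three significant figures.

Step 1: 500 μL + 2000 μL = 2500 μL total → factor 2500/500 = 5
Step 2: 8-fold → factor 8
Step 3: 100 μL + 9.9 mL = 10000 μL total → factor 10000/100 = 100
Step 4: 50-fold → factor 50
Dilution factor to tube #1 = 5; to tube #4 = 2 × 10^5
[tube #1]/[tube #4] = (factor to tube #4)/(factor to tube #1) = 2 × 10^5/5 = 4.00 × 10^4

4.00 × 10^4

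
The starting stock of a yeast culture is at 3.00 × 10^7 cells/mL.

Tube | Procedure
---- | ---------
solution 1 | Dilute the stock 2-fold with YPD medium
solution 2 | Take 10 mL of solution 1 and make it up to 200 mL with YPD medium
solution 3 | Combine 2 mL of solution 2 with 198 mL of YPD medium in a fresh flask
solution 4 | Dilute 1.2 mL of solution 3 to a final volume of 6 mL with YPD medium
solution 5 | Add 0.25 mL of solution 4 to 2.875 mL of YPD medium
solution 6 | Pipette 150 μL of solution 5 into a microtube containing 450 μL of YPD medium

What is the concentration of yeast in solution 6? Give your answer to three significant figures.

Step 1: 2-fold → factor 2
Step 2: 10 mL brought to 200 mL → factor 200/10 = 20
Step 3: 2 mL + 198 mL = 200 mL total → factor 200/2 = 100
Step 4: 1.2 mL brought to 6 mL → factor 6/1.2 = 5
Step 5: 0.25 mL + 2.875 mL = 3.125 mL total → factor 3.125/0.25 = 12.5
Step 6: 150 μL + 450 μL = 600 μL total → factor 600/150 = 4
Dilution factor through solution 6 = 2 × 20 × 100 × 5 × 12.5 × 4 = 1 × 10^6
[solution 6] = 3.00 × 10^7 cells/mL / 1 × 10^6 = 30.0 cells/mL

30.0 cells/mL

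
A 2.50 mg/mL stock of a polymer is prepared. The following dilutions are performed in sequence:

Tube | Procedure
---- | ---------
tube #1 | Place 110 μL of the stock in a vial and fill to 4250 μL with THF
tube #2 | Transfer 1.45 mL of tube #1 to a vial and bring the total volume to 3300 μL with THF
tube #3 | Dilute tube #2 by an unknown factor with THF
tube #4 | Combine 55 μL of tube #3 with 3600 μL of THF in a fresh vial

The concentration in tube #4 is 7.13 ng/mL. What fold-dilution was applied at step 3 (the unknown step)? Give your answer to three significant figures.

60.0-fold

Step 1: 110 μL brought to 4250 μL → factor 4250/110 = 38.636
Step 2: 1.45 mL brought to 3300 μL → factor 3.3/1.45 = 2.2759
Step 3: unknown factor x
Step 4: 55 μL + 3600 μL = 3655 μL total → factor 3655/55 = 66.455
Product of known-step factors = 5843.4
Overall factor = 2.50 mg/mL / (7.13 ng/mL) = 3.5063 × 10^5
x = 3.5063 × 10^5 / 5843.4 = 60.0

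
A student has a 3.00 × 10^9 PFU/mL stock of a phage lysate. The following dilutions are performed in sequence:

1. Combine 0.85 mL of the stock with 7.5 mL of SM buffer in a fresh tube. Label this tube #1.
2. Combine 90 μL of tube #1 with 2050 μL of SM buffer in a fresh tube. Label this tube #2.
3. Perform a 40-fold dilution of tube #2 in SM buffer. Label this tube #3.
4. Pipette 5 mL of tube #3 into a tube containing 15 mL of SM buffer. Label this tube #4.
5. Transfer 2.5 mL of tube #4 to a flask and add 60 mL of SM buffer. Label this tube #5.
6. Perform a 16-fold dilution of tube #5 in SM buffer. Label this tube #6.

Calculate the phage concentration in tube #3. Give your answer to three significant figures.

3.21 × 10^5 PFU/mL

Step 1: 0.85 mL + 7.5 mL = 8.35 mL total → factor 8.35/0.85 = 9.8235
Step 2: 90 μL + 2050 μL = 2140 μL total → factor 2140/90 = 23.778
Step 3: 40-fold → factor 40
Dilution factor through tube #3 = 9.8235 × 23.778 × 40 = 9343.3
[tube #3] = 3.00 × 10^9 PFU/mL / 9343.3 = 3.21 × 10^5 PFU/mL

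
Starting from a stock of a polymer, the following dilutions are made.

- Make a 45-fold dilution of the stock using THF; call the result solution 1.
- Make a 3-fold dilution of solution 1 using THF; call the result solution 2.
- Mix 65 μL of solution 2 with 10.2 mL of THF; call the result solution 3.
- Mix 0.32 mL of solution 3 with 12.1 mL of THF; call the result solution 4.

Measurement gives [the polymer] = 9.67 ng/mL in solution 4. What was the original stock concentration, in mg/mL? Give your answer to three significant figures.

8.00 mg/mL

Step 1: 45-fold → factor 45
Step 2: 3-fold → factor 3
Step 3: 65 μL + 10.2 mL = 10265 μL total → factor 10265/65 = 157.92
Step 4: 0.32 mL + 12.1 mL = 12.42 mL total → factor 12.42/0.32 = 38.812
Overall dilution factor = 45 × 3 × 157.92 × 38.812 = 8.2747 × 10^5
Stock = 9.67 ng/mL × 8.2747 × 10^5 = 8.002 × 10^6 ng/mL = 8.00 mg/mL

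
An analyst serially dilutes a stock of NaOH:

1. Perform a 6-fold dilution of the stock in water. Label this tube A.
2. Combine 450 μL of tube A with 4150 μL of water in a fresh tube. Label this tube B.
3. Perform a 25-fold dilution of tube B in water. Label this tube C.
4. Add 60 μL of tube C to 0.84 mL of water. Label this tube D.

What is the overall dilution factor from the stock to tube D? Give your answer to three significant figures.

Step 1: 6-fold → factor 6
Step 2: 450 μL + 4150 μL = 4600 μL total → factor 4600/450 = 10.222
Step 3: 25-fold → factor 25
Step 4: 60 μL + 0.84 mL = 900 μL total → factor 900/60 = 15
Overall dilution factor = 6 × 10.222 × 25 × 15 = 23000

2.30 × 10^4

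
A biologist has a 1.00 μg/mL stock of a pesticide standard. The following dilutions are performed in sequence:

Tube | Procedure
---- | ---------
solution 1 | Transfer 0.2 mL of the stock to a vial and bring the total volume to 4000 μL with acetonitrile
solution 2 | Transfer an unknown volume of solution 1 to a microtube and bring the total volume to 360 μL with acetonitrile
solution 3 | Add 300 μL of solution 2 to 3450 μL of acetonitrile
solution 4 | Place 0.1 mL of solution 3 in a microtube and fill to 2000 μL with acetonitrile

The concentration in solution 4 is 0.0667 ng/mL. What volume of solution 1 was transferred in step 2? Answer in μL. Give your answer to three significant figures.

Step 1: 0.2 mL brought to 4000 μL → factor 4/0.2 = 20
Step 2: v brought to 360 μL → factor = 360 μL/v
Step 3: 300 μL + 3450 μL = 3750 μL total → factor 3750/300 = 12.5
Step 4: 0.1 mL brought to 2000 μL → factor 2/0.1 = 20
Product of known-step factors = 5000
Overall factor = 1.00 μg/mL / (0.0667 ng/mL) = 14993
Step-2 factor = 14993 / 5000 = 2.9985
v = 360 μL / 2.9985 = 120 μL

120 μL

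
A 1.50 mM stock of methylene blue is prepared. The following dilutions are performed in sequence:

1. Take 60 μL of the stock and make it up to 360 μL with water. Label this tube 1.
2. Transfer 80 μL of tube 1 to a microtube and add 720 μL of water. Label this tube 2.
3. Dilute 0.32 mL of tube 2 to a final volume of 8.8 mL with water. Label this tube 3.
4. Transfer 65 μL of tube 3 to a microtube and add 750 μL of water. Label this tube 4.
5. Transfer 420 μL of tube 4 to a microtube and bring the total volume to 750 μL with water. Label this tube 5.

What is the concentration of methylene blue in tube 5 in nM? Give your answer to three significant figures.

40.6 nM

Step 1: 60 μL brought to 360 μL → factor 360/60 = 6
Step 2: 80 μL + 720 μL = 800 μL total → factor 800/80 = 10
Step 3: 0.32 mL brought to 8.8 mL → factor 8.8/0.32 = 27.5
Step 4: 65 μL + 750 μL = 815 μL total → factor 815/65 = 12.538
Step 5: 420 μL brought to 750 μL → factor 750/420 = 1.7857
Overall dilution factor = 6 × 10 × 27.5 × 12.538 × 1.7857 = 36944
Final = 1.50 mM / 36944 = 4.060 × 10^-5 mM = 40.6 nM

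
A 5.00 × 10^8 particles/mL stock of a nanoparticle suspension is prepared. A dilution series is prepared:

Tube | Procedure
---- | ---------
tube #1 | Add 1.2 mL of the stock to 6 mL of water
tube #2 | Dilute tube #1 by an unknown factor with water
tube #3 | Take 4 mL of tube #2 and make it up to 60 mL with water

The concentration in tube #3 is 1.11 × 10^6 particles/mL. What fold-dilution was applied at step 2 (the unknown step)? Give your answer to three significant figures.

Step 1: 1.2 mL + 6 mL = 7.2 mL total → factor 7.2/1.2 = 6
Step 2: unknown factor x
Step 3: 4 mL brought to 60 mL → factor 60/4 = 15
Product of known-step factors = 90
Overall factor = 5.00 × 10^8 particles/mL / (1.11 × 10^6 particles/mL) = 450.45
x = 450.45 / 90 = 5.01

5.01-fold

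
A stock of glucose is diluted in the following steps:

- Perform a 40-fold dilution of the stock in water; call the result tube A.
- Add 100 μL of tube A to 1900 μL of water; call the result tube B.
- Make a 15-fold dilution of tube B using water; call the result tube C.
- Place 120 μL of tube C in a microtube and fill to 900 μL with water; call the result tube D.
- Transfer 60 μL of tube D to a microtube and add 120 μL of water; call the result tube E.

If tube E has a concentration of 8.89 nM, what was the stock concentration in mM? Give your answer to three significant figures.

Step 1: 40-fold → factor 40
Step 2: 100 μL + 1900 μL = 2000 μL total → factor 2000/100 = 20
Step 3: 15-fold → factor 15
Step 4: 120 μL brought to 900 μL → factor 900/120 = 7.5
Step 5: 60 μL + 120 μL = 180 μL total → factor 180/60 = 3
Overall dilution factor = 40 × 20 × 15 × 7.5 × 3 = 2.7 × 10^5
Stock = 8.89 nM × 2.7 × 10^5 = 2.400 × 10^6 nM = 2.40 mM

2.40 mM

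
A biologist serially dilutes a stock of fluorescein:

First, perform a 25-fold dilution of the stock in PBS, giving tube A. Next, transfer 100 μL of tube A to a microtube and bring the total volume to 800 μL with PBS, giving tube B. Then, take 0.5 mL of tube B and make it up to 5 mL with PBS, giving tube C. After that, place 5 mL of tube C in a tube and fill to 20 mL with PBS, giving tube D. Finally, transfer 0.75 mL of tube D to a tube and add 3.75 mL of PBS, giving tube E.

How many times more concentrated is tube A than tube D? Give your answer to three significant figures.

Step 1: 25-fold → factor 25
Step 2: 100 μL brought to 800 μL → factor 800/100 = 8
Step 3: 0.5 mL brought to 5 mL → factor 5/0.5 = 10
Step 4: 5 mL brought to 20 mL → factor 20/5 = 4
Dilution factor to tube A = 25; to tube D = 8000
[tube A]/[tube D] = (factor to tube D)/(factor to tube A) = 8000/25 = 320

320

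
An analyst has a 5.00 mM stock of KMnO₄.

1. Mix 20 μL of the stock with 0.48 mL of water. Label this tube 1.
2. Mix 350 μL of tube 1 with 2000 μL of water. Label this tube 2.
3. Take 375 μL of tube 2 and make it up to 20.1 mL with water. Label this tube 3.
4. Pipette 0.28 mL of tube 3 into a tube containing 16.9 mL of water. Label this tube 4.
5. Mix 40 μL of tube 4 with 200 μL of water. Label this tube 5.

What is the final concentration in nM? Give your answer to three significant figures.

Step 1: 20 μL + 0.48 mL = 500 μL total → factor 500/20 = 25
Step 2: 350 μL + 2000 μL = 2350 μL total → factor 2350/350 = 6.7143
Step 3: 375 μL brought to 20.1 mL → factor 20100/375 = 53.6
Step 4: 0.28 mL + 16.9 mL = 17.18 mL total → factor 17.18/0.28 = 61.357
Step 5: 40 μL + 200 μL = 240 μL total → factor 240/40 = 6
Overall dilution factor = 25 × 6.7143 × 53.6 × 61.357 × 6 = 3.3122 × 10^6
Final = 5.00 mM / 3.3122 × 10^6 = 1.510 × 10^-6 mM = 1.51 nM

1.51 nM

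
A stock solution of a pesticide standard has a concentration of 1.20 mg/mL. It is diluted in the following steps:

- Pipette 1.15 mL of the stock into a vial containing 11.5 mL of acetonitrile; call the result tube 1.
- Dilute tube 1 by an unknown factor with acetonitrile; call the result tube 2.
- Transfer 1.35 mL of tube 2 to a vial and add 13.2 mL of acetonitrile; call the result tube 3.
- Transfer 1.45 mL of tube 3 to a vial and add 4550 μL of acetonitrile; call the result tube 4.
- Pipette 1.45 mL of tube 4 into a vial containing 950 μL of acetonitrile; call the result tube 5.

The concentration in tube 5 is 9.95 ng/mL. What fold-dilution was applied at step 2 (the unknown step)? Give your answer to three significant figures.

149-fold

Step 1: 1.15 mL + 11.5 mL = 12.65 mL total → factor 12.65/1.15 = 11
Step 2: unknown factor x
Step 3: 1.35 mL + 13.2 mL = 14.55 mL total → factor 14.55/1.35 = 10.778
Step 4: 1.45 mL + 4550 μL = 6 mL total → factor 6/1.45 = 4.1379
Step 5: 1.45 mL + 950 μL = 2.4 mL total → factor 2.4/1.45 = 1.6552
Product of known-step factors = 811.99
Overall factor = 1.20 mg/mL / (9.95 ng/mL) = 1.206 × 10^5
x = 1.206 × 10^5 / 811.99 = 149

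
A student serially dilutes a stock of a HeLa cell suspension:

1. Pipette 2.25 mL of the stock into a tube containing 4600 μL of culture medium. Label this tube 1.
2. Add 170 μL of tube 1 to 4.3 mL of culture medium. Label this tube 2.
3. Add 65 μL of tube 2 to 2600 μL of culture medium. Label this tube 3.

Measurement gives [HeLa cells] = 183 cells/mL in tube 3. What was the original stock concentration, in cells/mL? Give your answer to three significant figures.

Step 1: 2.25 mL + 4600 μL = 6.85 mL total → factor 6.85/2.25 = 3.0444
Step 2: 170 μL + 4.3 mL = 4470 μL total → factor 4470/170 = 26.294
Step 3: 65 μL + 2600 μL = 2665 μL total → factor 2665/65 = 41
Overall dilution factor = 3.0444 × 26.294 × 41 = 3282.1
Stock = 183 cells/mL × 3282.1 = 6.01 × 10^5 cells/mL

6.01 × 10^5 cells/mL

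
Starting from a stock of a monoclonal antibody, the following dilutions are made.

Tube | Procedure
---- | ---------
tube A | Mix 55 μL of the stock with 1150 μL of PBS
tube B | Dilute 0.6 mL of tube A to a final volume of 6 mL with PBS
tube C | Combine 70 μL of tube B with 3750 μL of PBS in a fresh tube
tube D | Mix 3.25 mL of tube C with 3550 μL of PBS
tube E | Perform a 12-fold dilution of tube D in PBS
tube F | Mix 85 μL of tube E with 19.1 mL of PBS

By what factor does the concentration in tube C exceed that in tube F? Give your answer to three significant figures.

Step 1: 55 μL + 1150 μL = 1205 μL total → factor 1205/55 = 21.909
Step 2: 0.6 mL brought to 6 mL → factor 6/0.6 = 10
Step 3: 70 μL + 3750 μL = 3820 μL total → factor 3820/70 = 54.571
Step 4: 3.25 mL + 3550 μL = 6.8 mL total → factor 6.8/3.25 = 2.0923
Step 5: 12-fold → factor 12
Step 6: 85 μL + 19.1 mL = 19185 μL total → factor 19185/85 = 225.71
Dilution factor to tube C = 11956; to tube F = 6.7755 × 10^7
[tube C]/[tube F] = (factor to tube F)/(factor to tube C) = 6.7755 × 10^7/11956 = 5.67 × 10^3

5.67 × 10^3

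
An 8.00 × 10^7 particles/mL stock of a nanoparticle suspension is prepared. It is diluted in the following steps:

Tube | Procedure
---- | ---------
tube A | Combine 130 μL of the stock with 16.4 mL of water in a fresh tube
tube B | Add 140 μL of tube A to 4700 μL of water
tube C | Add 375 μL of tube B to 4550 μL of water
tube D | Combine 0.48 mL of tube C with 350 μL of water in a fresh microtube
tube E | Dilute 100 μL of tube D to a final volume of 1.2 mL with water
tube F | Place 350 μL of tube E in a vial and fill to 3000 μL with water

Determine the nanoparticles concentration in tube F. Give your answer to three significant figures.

7.79 particles/mL

Step 1: 130 μL + 16.4 mL = 16530 μL total → factor 16530/130 = 127.15
Step 2: 140 μL + 4700 μL = 4840 μL total → factor 4840/140 = 34.571
Step 3: 375 μL + 4550 μL = 4925 μL total → factor 4925/375 = 13.133
Step 4: 0.48 mL + 350 μL = 0.83 mL total → factor 0.83/0.48 = 1.7292
Step 5: 100 μL brought to 1.2 mL → factor 1200/100 = 12
Step 6: 350 μL brought to 3000 μL → factor 3000/350 = 8.5714
Overall dilution factor = 127.15 × 34.571 × 13.133 × 1.7292 × 12 × 8.5714 = 1.0268 × 10^7
Final = 8.00 × 10^7 particles/mL / 1.0268 × 10^7 = 7.79 particles/mL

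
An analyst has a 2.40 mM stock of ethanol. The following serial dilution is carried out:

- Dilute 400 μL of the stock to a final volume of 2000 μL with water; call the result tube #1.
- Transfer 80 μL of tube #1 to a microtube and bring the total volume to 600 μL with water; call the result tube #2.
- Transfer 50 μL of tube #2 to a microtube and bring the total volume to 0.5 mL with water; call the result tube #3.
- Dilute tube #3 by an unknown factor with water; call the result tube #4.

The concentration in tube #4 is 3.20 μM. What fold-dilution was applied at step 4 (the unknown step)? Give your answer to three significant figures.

2.00-fold

Step 1: 400 μL brought to 2000 μL → factor 2000/400 = 5
Step 2: 80 μL brought to 600 μL → factor 600/80 = 7.5
Step 3: 50 μL brought to 0.5 mL → factor 500/50 = 10
Step 4: unknown factor x
Product of known-step factors = 375
Overall factor = 2.40 mM / (3.20 μM) = 750
x = 750 / 375 = 2.00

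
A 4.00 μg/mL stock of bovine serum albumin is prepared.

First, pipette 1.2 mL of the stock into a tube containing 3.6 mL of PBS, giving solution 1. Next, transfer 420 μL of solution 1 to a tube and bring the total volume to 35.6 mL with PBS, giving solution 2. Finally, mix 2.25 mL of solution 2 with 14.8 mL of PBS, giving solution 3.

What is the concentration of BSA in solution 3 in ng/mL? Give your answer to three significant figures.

1.56 ng/mL

Step 1: 1.2 mL + 3.6 mL = 4.8 mL total → factor 4.8/1.2 = 4
Step 2: 420 μL brought to 35.6 mL → factor 35600/420 = 84.762
Step 3: 2.25 mL + 14.8 mL = 17.05 mL total → factor 17.05/2.25 = 7.5778
Dilution factor through solution 3 = 4 × 84.762 × 7.5778 = 2569.2
[solution 3] = 4.00 μg/mL / 2569.2 = 0.001557 μg/mL = 1.56 ng/mL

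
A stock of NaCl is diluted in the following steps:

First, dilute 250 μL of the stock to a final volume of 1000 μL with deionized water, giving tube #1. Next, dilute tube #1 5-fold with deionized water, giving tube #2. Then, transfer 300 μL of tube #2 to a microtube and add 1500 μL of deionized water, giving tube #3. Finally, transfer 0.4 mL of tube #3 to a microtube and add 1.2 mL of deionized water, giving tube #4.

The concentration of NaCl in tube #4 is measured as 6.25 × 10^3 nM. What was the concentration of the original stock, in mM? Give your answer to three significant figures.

3.00 mM

Step 1: 250 μL brought to 1000 μL → factor 1000/250 = 4
Step 2: 5-fold → factor 5
Step 3: 300 μL + 1500 μL = 1800 μL total → factor 1800/300 = 6
Step 4: 0.4 mL + 1.2 mL = 1.6 mL total → factor 1.6/0.4 = 4
Overall dilution factor = 4 × 5 × 6 × 4 = 480
Stock = 6.25 × 10^3 nM × 480 = 3.000 × 10^6 nM = 3.00 mM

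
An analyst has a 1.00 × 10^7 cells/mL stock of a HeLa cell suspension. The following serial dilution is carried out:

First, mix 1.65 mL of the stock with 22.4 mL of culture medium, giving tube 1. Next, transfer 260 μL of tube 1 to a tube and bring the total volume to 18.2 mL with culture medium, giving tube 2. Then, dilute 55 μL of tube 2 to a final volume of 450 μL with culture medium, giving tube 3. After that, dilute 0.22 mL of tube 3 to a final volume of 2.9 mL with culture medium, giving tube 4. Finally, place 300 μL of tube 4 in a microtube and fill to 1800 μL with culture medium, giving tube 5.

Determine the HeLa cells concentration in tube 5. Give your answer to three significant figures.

Step 1: 1.65 mL + 22.4 mL = 24.05 mL total → factor 24.05/1.65 = 14.576
Step 2: 260 μL brought to 18.2 mL → factor 18200/260 = 70
Step 3: 55 μL brought to 450 μL → factor 450/55 = 8.1818
Step 4: 0.22 mL brought to 2.9 mL → factor 2.9/0.22 = 13.182
Step 5: 300 μL brought to 1800 μL → factor 1800/300 = 6
Overall dilution factor = 14.576 × 70 × 8.1818 × 13.182 × 6 = 6.6025 × 10^5
Final = 1.00 × 10^7 cells/mL / 6.6025 × 10^5 = 15.1 cells/mL

15.1 cells/mL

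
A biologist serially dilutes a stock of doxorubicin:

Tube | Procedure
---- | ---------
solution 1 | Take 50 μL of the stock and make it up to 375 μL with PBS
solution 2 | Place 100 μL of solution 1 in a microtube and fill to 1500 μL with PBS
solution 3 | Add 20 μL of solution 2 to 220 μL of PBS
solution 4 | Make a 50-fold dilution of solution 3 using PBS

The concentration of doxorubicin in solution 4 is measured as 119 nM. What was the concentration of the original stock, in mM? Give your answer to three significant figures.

Step 1: 50 μL brought to 375 μL → factor 375/50 = 7.5
Step 2: 100 μL brought to 1500 μL → factor 1500/100 = 15
Step 3: 20 μL + 220 μL = 240 μL total → factor 240/20 = 12
Step 4: 50-fold → factor 50
Overall dilution factor = 7.5 × 15 × 12 × 50 = 67500
Stock = 119 nM × 67500 = 8.032 × 10^6 nM = 8.03 mM

8.03 mM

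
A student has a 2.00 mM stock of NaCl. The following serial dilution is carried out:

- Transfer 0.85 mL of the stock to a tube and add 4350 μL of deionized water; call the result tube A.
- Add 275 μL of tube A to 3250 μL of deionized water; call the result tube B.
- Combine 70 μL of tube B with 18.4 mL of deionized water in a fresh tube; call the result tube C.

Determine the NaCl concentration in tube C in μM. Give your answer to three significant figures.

Step 1: 0.85 mL + 4350 μL = 5.2 mL total → factor 5.2/0.85 = 6.1176
Step 2: 275 μL + 3250 μL = 3525 μL total → factor 3525/275 = 12.818
Step 3: 70 μL + 18.4 mL = 18470 μL total → factor 18470/70 = 263.86
Overall dilution factor = 6.1176 × 12.818 × 263.86 = 20691
Final = 2.00 mM / 20691 = 9.666 × 10^-5 mM = 0.0967 μM

0.0967 μM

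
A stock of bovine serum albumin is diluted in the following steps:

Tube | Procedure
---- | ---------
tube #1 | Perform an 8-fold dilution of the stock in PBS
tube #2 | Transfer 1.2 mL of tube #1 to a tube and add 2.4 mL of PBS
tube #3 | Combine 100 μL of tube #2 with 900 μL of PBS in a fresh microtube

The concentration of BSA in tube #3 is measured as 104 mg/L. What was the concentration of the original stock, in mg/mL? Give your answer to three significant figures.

25.0 mg/mL

Step 1: 8-fold → factor 8
Step 2: 1.2 mL + 2.4 mL = 3.6 mL total → factor 3.6/1.2 = 3
Step 3: 100 μL + 900 μL = 1000 μL total → factor 1000/100 = 10
Overall dilution factor = 8 × 3 × 10 = 240
Stock = 104 mg/L × 240 = 2.496 × 10^4 mg/L = 25.0 mg/mL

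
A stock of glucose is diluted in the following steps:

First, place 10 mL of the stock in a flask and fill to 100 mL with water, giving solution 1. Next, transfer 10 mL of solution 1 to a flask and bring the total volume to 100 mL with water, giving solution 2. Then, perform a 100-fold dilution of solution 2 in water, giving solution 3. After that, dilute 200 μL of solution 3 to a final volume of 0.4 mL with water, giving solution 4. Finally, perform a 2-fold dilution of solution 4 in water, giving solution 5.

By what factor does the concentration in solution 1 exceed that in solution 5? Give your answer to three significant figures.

4.00 × 10^3

Step 1: 10 mL brought to 100 mL → factor 100/10 = 10
Step 2: 10 mL brought to 100 mL → factor 100/10 = 10
Step 3: 100-fold → factor 100
Step 4: 200 μL brought to 0.4 mL → factor 400/200 = 2
Step 5: 2-fold → factor 2
Dilution factor to solution 1 = 10; to solution 5 = 40000
[solution 1]/[solution 5] = (factor to solution 5)/(factor to solution 1) = 40000/10 = 4.00 × 10^3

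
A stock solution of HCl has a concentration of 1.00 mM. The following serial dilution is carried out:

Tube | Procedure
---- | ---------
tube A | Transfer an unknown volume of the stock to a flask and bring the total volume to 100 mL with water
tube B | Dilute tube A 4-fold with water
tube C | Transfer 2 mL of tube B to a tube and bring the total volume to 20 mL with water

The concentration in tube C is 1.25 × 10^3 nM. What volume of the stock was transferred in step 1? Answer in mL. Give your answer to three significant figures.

Step 1: v brought to 100 mL → factor = 100 mL/v
Step 2: 4-fold → factor 4
Step 3: 2 mL brought to 20 mL → factor 20/2 = 10
Product of known-step factors = 40
Overall factor = 1.00 mM / (1.25 × 10^3 nM) = 800
Step-1 factor = 800 / 40 = 20
v = 100 mL / 20 = 5.00 mL

5.00 mL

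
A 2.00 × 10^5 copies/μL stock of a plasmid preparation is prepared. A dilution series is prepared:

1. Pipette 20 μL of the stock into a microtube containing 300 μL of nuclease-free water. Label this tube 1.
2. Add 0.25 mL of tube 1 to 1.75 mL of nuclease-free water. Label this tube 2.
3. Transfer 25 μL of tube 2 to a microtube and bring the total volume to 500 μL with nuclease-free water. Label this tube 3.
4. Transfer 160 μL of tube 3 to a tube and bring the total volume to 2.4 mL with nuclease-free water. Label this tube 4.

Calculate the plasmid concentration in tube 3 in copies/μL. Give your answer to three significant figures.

78.1 copies/μL

Step 1: 20 μL + 300 μL = 320 μL total → factor 320/20 = 16
Step 2: 0.25 mL + 1.75 mL = 2 mL total → factor 2/0.25 = 8
Step 3: 25 μL brought to 500 μL → factor 500/25 = 20
Dilution factor through tube 3 = 16 × 8 × 20 = 2560
[tube 3] = 2.00 × 10^5 copies/μL / 2560 = 78.1 copies/μL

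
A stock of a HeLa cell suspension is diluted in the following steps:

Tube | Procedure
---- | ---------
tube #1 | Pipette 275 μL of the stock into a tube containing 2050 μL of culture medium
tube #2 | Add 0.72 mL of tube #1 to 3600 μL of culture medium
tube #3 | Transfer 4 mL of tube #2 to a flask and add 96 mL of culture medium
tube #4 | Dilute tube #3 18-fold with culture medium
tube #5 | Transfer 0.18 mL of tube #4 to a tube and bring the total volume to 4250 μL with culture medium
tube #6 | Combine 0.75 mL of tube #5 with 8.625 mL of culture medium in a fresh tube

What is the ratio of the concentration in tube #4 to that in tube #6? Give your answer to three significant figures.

Step 1: 275 μL + 2050 μL = 2325 μL total → factor 2325/275 = 8.4545
Step 2: 0.72 mL + 3600 μL = 4.32 mL total → factor 4.32/0.72 = 6
Step 3: 4 mL + 96 mL = 100 mL total → factor 100/4 = 25
Step 4: 18-fold → factor 18
Step 5: 0.18 mL brought to 4250 μL → factor 4.25/0.18 = 23.611
Step 6: 0.75 mL + 8.625 mL = 9.375 mL total → factor 9.375/0.75 = 12.5
Dilution factor to tube #4 = 22827; to tube #6 = 6.7372 × 10^6
[tube #4]/[tube #6] = (factor to tube #6)/(factor to tube #4) = 6.7372 × 10^6/22827 = 295

295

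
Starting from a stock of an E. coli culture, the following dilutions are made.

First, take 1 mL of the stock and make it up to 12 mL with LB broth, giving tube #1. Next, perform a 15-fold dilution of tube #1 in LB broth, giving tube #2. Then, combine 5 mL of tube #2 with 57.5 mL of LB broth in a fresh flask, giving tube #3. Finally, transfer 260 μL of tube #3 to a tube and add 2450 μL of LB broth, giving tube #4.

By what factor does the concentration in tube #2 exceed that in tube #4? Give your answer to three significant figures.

Step 1: 1 mL brought to 12 mL → factor 12/1 = 12
Step 2: 15-fold → factor 15
Step 3: 5 mL + 57.5 mL = 62.5 mL total → factor 62.5/5 = 12.5
Step 4: 260 μL + 2450 μL = 2710 μL total → factor 2710/260 = 10.423
Dilution factor to tube #2 = 180; to tube #4 = 23452
[tube #2]/[tube #4] = (factor to tube #4)/(factor to tube #2) = 23452/180 = 130

130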